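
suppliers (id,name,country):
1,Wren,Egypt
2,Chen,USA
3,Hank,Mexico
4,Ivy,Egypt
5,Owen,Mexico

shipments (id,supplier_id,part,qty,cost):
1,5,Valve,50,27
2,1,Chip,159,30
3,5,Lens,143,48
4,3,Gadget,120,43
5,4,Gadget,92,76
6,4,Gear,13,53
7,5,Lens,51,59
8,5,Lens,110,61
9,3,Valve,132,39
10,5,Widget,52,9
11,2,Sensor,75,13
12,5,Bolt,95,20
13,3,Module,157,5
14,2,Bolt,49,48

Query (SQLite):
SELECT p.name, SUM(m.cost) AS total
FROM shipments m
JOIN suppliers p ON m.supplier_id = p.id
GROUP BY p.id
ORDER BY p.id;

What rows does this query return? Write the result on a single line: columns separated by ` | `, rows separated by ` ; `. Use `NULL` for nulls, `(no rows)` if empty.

Wren | 30 ; Chen | 61 ; Hank | 87 ; Ivy | 129 ; Owen | 224

Join each shipments row to its suppliers via supplier_id.
Group joined rows by suppliers.id; compute SUM(m.cost) per group.
  1: ids {2} → SUM(m.cost)=30
  2: ids {11, 14} → SUM(m.cost)=61
  3: ids {4, 9, 13} → SUM(m.cost)=87
  4: ids {5, 6} → SUM(m.cost)=129
  5: ids {1, 3, 7, 8, 10, 12} → SUM(m.cost)=224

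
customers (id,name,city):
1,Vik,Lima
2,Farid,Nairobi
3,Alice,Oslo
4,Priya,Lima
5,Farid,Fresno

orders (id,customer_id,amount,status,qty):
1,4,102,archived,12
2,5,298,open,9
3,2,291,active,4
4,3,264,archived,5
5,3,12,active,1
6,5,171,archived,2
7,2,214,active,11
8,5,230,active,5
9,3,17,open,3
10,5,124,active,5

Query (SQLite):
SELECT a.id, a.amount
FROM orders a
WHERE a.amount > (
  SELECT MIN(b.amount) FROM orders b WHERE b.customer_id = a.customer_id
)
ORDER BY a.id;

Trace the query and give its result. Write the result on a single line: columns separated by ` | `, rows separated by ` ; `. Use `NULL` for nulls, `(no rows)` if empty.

2 | 298 ; 3 | 291 ; 4 | 264 ; 6 | 171 ; 8 | 230 ; 9 | 17

For each orders row a, compute MIN(amount) over rows sharing a.customer_id.
Keep row a if a.amount > that per-group MIN.
  customer_id=2: MIN(amount) = 214
  customer_id=3: MIN(amount) = 12
  customer_id=4: MIN(amount) = 102
  customer_id=5: MIN(amount) = 124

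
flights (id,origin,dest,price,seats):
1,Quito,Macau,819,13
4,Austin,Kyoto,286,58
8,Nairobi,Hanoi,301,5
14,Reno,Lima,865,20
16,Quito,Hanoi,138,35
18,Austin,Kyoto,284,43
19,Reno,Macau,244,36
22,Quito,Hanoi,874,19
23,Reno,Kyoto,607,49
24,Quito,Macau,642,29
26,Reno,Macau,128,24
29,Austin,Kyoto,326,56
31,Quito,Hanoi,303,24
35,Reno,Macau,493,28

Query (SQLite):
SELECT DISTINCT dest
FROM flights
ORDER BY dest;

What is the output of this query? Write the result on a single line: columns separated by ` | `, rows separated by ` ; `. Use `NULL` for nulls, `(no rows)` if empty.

Hanoi ; Kyoto ; Lima ; Macau

Collect distinct dest values from flights.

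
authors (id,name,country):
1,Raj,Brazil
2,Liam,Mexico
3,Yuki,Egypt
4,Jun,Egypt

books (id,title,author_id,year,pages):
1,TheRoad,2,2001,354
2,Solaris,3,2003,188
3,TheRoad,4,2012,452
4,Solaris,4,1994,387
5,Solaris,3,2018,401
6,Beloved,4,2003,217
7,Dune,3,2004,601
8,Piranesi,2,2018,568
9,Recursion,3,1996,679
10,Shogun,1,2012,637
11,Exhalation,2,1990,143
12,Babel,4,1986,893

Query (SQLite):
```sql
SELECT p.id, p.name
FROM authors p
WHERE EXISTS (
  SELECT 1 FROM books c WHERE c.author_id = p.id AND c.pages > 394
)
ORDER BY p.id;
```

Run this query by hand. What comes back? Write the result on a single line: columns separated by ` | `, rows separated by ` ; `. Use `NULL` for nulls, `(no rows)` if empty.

1 | Raj ; 2 | Liam ; 3 | Yuki ; 4 | Jun

For each authors row, check whether any books with matching author_id has pages > 394.
Keep rows where that is true.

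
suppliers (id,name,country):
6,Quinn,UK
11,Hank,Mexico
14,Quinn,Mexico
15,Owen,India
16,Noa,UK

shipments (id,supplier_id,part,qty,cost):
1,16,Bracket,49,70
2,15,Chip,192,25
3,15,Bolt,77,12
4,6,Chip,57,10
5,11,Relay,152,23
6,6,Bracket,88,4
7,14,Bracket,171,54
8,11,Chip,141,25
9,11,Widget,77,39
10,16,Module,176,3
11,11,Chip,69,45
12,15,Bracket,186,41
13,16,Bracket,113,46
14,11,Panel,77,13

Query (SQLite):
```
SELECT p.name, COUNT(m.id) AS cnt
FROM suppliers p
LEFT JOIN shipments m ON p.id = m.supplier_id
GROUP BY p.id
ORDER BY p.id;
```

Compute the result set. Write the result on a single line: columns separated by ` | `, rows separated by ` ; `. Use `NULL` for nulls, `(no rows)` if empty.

Quinn | 2 ; Hank | 5 ; Quinn | 1 ; Owen | 3 ; Noa | 3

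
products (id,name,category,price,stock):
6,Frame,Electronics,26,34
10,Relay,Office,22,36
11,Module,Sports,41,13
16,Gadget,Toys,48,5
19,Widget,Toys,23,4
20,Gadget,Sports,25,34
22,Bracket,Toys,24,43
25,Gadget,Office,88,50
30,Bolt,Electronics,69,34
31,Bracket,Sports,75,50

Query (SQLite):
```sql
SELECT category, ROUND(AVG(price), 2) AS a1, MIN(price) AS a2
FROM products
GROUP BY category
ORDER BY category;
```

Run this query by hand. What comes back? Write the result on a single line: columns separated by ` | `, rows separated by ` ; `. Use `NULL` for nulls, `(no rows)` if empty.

Electronics | 47.5 | 26 ; Office | 55 | 22 ; Sports | 47 | 25 ; Toys | 31.67 | 23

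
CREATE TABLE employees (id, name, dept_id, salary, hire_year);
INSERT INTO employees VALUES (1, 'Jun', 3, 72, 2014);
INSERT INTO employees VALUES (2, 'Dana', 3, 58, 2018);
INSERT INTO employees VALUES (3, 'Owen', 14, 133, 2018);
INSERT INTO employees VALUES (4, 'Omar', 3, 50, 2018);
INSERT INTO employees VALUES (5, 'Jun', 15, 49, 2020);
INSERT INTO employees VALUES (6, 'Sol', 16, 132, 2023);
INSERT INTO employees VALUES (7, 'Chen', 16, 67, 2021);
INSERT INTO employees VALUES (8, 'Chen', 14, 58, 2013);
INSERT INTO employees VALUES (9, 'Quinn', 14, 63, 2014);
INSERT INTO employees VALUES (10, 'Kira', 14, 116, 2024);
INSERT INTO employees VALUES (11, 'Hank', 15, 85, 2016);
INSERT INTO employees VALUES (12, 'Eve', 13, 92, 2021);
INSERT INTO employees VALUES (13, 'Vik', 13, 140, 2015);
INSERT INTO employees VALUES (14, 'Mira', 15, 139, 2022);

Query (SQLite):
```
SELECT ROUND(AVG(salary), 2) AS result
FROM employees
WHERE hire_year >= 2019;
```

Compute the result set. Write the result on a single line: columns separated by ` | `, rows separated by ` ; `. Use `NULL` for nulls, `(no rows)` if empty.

99.17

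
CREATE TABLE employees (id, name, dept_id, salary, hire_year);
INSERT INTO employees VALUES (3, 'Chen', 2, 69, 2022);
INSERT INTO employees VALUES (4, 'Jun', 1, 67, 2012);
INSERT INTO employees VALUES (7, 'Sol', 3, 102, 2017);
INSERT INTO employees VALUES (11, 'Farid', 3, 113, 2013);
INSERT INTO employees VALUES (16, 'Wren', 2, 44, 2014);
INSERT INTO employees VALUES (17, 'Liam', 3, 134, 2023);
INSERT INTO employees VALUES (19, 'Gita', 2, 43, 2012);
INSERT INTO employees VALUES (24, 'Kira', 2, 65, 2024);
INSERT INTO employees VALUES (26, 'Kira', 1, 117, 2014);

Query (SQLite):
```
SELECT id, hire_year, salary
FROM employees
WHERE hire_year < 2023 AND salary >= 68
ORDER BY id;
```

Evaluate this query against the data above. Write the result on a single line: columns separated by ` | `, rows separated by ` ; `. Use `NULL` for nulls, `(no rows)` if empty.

3 | 2022 | 69 ; 7 | 2017 | 102 ; 11 | 2013 | 113 ; 26 | 2014 | 117

hire_year < 2023: ids {3, 4, 7, 11, 16, 19, 26}
salary >= 68: ids {3, 7, 11, 17, 26}
Combine with AND.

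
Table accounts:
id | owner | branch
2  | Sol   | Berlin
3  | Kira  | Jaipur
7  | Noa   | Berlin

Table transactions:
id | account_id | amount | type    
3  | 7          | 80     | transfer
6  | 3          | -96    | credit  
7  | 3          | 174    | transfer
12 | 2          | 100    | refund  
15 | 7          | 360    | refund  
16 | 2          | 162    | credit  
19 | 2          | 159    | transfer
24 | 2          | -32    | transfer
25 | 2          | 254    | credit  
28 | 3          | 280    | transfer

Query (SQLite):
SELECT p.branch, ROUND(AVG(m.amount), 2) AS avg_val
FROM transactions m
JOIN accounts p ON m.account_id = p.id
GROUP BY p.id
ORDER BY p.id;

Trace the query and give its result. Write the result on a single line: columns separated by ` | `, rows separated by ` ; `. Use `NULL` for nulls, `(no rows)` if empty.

Join each transactions row to its accounts via account_id.
Group joined rows by accounts.id; compute ROUND(AVG(m.amount), 2) per group.
  2: ids {12, 16, 19, 24, 25} → ROUND(AVG(m.amount), 2)=128.6
  3: ids {6, 7, 28} → ROUND(AVG(m.amount), 2)=119.33
  7: ids {3, 15} → ROUND(AVG(m.amount), 2)=220

Berlin | 128.6 ; Jaipur | 119.33 ; Berlin | 220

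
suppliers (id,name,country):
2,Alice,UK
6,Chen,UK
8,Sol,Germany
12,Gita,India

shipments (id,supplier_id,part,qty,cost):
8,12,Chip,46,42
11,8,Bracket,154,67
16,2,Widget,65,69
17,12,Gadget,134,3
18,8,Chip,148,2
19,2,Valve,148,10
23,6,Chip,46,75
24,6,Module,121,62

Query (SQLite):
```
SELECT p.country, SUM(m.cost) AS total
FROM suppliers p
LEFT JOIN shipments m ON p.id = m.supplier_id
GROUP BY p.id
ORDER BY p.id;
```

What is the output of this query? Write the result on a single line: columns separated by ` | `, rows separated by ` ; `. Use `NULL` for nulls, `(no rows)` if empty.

UK | 79 ; UK | 137 ; Germany | 69 ; India | 45

LEFT JOIN keeps every suppliers row; unmatched ones get NULL for shipments columns.
Group by suppliers.id and compute SUM(m.cost). SUM over an all-NULL group is NULL.
  2: ids {16, 19} → SUM(m.cost)=79
  6: ids {23, 24} → SUM(m.cost)=137
  8: ids {11, 18} → SUM(m.cost)=69
  12: ids {8, 17} → SUM(m.cost)=45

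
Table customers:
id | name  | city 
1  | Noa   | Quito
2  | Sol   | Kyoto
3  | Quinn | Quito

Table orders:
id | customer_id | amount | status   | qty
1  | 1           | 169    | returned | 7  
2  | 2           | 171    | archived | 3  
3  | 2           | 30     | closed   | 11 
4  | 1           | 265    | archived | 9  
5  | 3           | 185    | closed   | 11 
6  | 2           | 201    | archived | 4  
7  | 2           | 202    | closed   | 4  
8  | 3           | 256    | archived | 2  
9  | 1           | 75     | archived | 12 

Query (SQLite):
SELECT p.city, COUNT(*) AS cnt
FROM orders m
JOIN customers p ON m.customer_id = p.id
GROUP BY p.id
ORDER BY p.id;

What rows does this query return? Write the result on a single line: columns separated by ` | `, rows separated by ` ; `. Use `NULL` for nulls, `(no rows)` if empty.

Join each orders row to its customers via customer_id.
Group joined rows by customers.id; compute COUNT(*) per group.
  1: ids {1, 4, 9} → COUNT(*)=3
  2: ids {2, 3, 6, 7} → COUNT(*)=4
  3: ids {5, 8} → COUNT(*)=2

Quito | 3 ; Kyoto | 4 ; Quito | 2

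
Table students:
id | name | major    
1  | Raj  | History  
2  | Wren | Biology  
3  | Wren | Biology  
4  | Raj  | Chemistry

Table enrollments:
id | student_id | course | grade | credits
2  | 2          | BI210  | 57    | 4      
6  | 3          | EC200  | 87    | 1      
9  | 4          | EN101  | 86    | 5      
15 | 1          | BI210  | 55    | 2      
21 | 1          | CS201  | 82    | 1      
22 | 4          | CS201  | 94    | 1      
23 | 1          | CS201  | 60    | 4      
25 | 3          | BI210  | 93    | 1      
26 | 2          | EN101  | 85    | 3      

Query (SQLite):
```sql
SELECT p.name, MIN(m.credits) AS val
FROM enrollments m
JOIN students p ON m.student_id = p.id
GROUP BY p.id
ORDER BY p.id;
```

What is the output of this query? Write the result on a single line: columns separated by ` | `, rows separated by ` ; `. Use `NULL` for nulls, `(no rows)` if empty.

Raj | 1 ; Wren | 3 ; Wren | 1 ; Raj | 1

Join each enrollments row to its students via student_id.
Group joined rows by students.id; compute MIN(m.credits) per group.
  1: ids {15, 21, 23} → MIN(m.credits)=1
  2: ids {2, 26} → MIN(m.credits)=3
  3: ids {6, 25} → MIN(m.credits)=1
  4: ids {9, 22} → MIN(m.credits)=1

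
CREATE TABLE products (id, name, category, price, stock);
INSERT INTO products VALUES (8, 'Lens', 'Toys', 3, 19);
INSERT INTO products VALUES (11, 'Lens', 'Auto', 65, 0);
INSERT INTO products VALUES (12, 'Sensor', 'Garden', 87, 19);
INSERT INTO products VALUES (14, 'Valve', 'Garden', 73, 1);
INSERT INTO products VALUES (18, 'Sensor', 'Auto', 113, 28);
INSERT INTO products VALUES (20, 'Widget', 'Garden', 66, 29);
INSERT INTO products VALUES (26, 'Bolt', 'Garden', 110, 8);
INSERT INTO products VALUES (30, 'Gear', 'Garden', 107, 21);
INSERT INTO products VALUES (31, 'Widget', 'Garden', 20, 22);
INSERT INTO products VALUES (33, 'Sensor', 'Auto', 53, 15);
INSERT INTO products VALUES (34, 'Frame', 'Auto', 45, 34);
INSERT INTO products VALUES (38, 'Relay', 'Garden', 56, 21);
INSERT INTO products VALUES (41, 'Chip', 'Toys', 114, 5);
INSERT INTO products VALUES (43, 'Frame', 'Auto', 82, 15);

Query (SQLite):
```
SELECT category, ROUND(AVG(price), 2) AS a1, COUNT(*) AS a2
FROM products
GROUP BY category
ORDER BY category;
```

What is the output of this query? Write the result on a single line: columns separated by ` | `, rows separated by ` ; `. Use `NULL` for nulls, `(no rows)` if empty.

Auto | 71.6 | 5 ; Garden | 74.14 | 7 ; Toys | 58.5 | 2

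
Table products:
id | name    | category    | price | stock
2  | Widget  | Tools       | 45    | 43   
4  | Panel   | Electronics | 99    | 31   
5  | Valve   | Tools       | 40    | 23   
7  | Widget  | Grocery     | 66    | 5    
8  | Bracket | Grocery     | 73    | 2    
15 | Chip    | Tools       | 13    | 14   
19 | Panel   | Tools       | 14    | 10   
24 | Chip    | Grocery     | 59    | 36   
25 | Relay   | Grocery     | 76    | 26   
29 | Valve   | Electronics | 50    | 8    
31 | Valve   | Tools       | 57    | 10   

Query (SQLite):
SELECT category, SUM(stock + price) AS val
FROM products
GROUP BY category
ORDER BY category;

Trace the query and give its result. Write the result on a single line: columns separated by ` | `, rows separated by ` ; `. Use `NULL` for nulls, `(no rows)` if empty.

For each row compute stock + price.
Group by category; take SUM of the expression per group.
  Electronics: ids {4, 29} → SUM(stock + price)=188
  Grocery: ids {7, 8, 24, 25} → SUM(stock + price)=343
  Tools: ids {2, 5, 15, 19, 31} → SUM(stock + price)=269

Electronics | 188 ; Grocery | 343 ; Tools | 269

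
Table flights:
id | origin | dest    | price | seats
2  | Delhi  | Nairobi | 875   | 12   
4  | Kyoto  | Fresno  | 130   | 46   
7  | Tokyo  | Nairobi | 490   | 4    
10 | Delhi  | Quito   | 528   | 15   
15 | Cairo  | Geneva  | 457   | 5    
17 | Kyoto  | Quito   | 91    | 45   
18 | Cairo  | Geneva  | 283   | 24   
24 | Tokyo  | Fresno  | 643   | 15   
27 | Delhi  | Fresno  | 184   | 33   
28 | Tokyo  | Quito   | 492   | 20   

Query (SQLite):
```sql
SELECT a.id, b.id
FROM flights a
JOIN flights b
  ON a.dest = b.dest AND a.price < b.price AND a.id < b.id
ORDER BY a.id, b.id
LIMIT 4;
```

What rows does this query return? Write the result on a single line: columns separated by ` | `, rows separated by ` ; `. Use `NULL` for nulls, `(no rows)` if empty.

Pairs (a,b) with same dest, a.price < b.price, a.id < b.id.
dest groups: Fresno:{4,24,27} Geneva:{15,18} Nairobi:{2,7} Quito:{10,17,28}
Ordered by (a.id, b.id); first 4.

4 | 24 ; 4 | 27 ; 17 | 28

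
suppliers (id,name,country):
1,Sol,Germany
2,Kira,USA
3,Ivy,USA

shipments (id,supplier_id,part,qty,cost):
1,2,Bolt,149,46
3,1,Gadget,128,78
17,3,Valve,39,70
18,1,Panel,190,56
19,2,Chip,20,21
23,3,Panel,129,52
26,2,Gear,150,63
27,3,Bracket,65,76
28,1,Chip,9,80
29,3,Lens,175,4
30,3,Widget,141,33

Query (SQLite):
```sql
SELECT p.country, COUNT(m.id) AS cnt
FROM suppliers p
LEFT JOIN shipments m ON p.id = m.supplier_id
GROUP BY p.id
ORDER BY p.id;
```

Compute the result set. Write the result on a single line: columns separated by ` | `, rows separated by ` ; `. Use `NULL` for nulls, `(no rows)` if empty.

Germany | 3 ; USA | 3 ; USA | 5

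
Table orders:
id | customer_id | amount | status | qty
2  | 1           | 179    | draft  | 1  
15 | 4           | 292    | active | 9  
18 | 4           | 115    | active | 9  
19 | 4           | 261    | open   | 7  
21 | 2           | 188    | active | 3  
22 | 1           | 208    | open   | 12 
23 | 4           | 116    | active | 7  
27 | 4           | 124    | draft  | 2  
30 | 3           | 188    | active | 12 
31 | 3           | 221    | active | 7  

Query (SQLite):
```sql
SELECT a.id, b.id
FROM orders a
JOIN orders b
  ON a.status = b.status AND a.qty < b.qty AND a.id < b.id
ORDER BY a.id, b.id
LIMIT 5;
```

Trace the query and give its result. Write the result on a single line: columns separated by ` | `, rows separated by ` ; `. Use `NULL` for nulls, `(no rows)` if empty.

2 | 27 ; 15 | 30 ; 18 | 30 ; 19 | 22 ; 21 | 23

Pairs (a,b) with same status, a.qty < b.qty, a.id < b.id.
status groups: active:{15,18,21,23,30,31} draft:{2,27} open:{19,22}
Ordered by (a.id, b.id); first 5.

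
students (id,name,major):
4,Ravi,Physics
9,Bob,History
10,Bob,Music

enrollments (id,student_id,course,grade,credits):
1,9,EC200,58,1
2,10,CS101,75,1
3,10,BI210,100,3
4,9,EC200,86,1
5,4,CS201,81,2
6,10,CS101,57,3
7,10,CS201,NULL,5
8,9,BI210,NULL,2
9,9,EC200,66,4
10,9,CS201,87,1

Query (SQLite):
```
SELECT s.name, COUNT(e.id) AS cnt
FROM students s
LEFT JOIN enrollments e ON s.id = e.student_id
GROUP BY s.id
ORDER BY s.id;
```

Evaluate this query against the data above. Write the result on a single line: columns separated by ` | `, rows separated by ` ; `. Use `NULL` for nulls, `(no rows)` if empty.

Ravi | 1 ; Bob | 5 ; Bob | 4

LEFT JOIN keeps every students row; unmatched ones get NULL for enrollments columns.
Group by students.id and compute COUNT(e.id). COUNT(col) of an all-NULL group is 0.
  4: ids {5} → COUNT(e.id)=1
  9: ids {1, 4, 8, 9, 10} → COUNT(e.id)=5
  10: ids {2, 3, 6, 7} → COUNT(e.id)=4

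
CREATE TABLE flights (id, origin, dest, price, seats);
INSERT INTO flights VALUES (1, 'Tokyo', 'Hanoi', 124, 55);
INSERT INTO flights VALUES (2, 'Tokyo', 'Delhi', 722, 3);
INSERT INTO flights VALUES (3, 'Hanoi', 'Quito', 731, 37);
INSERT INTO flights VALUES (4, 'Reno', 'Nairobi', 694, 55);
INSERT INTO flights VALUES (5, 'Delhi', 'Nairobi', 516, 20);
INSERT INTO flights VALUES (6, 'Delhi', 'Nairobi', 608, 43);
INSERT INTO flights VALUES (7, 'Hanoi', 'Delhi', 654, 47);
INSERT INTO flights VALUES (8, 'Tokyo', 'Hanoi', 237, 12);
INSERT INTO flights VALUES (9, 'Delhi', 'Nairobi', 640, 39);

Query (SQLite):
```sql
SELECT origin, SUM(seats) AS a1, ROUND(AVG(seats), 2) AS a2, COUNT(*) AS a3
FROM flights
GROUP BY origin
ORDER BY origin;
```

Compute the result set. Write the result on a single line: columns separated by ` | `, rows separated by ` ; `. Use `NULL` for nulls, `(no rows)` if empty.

Group flights by origin.
Per group compute: SUM(seats), ROUND(AVG(seats), 2), COUNT(*).
  Delhi: ids {5, 6, 9} → SUM(seats)=102, ROUND(AVG(seats), 2)=34, COUNT(*)=3
  Hanoi: ids {3, 7} → SUM(seats)=84, ROUND(AVG(seats), 2)=42, COUNT(*)=2
  Reno: ids {4} → SUM(seats)=55, ROUND(AVG(seats), 2)=55, COUNT(*)=1
  Tokyo: ids {1, 2, 8} → SUM(seats)=70, ROUND(AVG(seats), 2)=23.33, COUNT(*)=3

Delhi | 102 | 34 | 3 ; Hanoi | 84 | 42 | 2 ; Reno | 55 | 55 | 1 ; Tokyo | 70 | 23.33 | 3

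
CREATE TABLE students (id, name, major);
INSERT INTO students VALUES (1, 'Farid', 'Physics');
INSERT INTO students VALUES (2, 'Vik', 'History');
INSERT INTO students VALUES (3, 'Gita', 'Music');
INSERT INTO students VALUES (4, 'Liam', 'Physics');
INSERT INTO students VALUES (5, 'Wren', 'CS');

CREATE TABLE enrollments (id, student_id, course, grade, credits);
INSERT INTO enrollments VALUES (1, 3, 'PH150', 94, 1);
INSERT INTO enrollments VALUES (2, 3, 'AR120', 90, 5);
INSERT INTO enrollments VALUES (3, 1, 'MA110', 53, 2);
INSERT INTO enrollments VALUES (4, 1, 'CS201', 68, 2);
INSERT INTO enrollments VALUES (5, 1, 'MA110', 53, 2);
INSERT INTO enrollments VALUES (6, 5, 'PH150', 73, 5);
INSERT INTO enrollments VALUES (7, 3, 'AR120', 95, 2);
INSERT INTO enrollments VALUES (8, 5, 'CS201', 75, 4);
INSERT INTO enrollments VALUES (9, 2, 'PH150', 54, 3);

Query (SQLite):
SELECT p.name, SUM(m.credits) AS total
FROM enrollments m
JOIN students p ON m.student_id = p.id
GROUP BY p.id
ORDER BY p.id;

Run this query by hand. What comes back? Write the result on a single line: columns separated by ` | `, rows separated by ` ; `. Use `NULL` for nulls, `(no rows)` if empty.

Join each enrollments row to its students via student_id.
Group joined rows by students.id; compute SUM(m.credits) per group.
  1: ids {3, 4, 5} → SUM(m.credits)=6
  2: ids {9} → SUM(m.credits)=3
  3: ids {1, 2, 7} → SUM(m.credits)=8
  5: ids {6, 8} → SUM(m.credits)=9

Farid | 6 ; Vik | 3 ; Gita | 8 ; Wren | 9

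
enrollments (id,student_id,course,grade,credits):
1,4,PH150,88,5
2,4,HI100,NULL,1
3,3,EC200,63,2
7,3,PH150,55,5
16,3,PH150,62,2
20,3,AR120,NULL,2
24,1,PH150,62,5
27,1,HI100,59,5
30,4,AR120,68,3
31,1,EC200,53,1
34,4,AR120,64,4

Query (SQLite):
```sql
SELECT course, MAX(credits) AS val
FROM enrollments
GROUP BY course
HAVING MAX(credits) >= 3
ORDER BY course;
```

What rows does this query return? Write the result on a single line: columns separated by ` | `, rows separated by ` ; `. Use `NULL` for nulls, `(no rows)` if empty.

Partition enrollments by course; compute MAX(credits) within each group.
HAVING: keep groups where MAX(credits) >= 3.
  AR120: ids {20, 30, 34} → MAX(credits)=4
  EC200: ids {3, 31} → MAX(credits)=2
  HI100: ids {2, 27} → MAX(credits)=5
  PH150: ids {1, 7, 16, 24} → MAX(credits)=5

AR120 | 4 ; HI100 | 5 ; PH150 | 5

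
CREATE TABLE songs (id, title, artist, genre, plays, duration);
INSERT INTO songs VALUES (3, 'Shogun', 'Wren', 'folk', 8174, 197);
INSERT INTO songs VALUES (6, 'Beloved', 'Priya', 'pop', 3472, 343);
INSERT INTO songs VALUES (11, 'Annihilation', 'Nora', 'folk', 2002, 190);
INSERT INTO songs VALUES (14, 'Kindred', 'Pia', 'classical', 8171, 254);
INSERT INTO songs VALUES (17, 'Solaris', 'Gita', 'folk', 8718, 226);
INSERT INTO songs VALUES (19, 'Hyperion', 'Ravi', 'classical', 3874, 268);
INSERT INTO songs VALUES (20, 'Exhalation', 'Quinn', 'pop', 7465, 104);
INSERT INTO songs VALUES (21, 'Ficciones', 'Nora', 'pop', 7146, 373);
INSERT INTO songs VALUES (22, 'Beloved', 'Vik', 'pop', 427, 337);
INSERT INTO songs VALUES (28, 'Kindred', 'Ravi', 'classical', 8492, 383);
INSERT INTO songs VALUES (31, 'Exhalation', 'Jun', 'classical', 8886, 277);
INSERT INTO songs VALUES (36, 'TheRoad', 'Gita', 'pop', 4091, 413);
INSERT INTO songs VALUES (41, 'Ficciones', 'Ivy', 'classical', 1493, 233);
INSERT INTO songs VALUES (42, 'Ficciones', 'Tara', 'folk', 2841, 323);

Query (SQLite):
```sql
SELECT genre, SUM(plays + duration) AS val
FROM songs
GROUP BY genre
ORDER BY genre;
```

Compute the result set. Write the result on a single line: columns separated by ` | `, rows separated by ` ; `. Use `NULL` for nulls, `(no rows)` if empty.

For each row compute plays + duration.
Group by genre; take SUM of the expression per group.
  classical: ids {14, 19, 28, 31, 41} → SUM(plays + duration)=32331
  folk: ids {3, 11, 17, 42} → SUM(plays + duration)=22671
  pop: ids {6, 20, 21, 22, 36} → SUM(plays + duration)=24171

classical | 32331 ; folk | 22671 ; pop | 24171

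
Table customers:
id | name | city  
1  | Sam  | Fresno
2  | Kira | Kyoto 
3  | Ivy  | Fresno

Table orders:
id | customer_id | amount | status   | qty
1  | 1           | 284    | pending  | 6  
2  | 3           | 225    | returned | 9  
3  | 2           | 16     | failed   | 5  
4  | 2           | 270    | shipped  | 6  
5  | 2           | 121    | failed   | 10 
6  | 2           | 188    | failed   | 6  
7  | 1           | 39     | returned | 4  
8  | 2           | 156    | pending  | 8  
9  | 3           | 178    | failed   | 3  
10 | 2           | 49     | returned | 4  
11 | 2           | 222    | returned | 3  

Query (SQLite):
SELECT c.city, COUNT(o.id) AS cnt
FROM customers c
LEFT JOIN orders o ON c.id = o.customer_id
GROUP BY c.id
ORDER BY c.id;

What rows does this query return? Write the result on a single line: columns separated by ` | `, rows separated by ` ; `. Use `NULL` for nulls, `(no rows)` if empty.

LEFT JOIN keeps every customers row; unmatched ones get NULL for orders columns.
Group by customers.id and compute COUNT(o.id). COUNT(col) of an all-NULL group is 0.
  1: ids {1, 7} → COUNT(o.id)=2
  2: ids {3, 4, 5, 6, 8, 10, 11} → COUNT(o.id)=7
  3: ids {2, 9} → COUNT(o.id)=2

Fresno | 2 ; Kyoto | 7 ; Fresno | 2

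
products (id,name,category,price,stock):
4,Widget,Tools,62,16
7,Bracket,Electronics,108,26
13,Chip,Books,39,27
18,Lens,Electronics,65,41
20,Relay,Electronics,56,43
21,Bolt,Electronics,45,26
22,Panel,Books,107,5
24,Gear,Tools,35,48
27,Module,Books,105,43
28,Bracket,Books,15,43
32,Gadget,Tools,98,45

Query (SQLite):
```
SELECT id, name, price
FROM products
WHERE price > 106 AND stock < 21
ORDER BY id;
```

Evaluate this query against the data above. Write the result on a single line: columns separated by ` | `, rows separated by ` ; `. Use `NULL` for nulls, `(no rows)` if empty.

price > 106: ids {7, 22}
stock < 21: ids {4, 22}
Combine with AND.

22 | Panel | 107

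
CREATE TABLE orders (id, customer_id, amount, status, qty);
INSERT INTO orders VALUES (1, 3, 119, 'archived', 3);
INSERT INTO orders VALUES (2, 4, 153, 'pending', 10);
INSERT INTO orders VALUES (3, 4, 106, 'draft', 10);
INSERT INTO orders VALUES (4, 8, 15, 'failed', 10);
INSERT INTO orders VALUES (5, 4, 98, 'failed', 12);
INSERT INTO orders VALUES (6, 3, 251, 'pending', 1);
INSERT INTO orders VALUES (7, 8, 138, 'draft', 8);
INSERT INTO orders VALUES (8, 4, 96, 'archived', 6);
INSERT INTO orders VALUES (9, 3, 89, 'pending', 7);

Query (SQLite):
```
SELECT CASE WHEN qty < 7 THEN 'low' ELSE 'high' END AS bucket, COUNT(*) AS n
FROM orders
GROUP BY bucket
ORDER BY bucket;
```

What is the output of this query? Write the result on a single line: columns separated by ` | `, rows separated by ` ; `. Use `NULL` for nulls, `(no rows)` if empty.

high | 6 ; low | 3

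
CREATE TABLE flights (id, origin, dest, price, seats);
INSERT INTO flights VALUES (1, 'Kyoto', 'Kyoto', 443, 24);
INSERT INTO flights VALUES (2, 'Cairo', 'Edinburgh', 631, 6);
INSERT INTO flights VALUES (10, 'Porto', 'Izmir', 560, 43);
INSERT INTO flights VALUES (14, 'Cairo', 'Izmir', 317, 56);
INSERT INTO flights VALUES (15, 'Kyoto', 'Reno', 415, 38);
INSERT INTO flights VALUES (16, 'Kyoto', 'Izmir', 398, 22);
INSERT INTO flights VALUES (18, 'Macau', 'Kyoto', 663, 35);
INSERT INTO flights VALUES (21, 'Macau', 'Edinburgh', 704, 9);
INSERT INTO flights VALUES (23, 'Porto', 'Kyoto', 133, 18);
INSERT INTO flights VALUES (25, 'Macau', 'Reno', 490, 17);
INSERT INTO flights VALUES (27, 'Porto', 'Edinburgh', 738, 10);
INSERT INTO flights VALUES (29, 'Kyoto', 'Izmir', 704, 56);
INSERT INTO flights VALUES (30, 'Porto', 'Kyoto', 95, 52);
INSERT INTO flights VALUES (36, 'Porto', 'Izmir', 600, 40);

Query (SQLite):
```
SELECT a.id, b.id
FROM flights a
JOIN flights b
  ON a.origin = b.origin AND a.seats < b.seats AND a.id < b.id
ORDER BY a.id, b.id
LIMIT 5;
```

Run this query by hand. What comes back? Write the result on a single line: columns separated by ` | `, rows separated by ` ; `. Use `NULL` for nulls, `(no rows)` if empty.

Pairs (a,b) with same origin, a.seats < b.seats, a.id < b.id.
origin groups: Cairo:{2,14} Kyoto:{1,15,16,29} Macau:{18,21,25} Porto:{10,23,27,30,36}
Ordered by (a.id, b.id); first 5.

1 | 15 ; 1 | 29 ; 2 | 14 ; 10 | 30 ; 15 | 29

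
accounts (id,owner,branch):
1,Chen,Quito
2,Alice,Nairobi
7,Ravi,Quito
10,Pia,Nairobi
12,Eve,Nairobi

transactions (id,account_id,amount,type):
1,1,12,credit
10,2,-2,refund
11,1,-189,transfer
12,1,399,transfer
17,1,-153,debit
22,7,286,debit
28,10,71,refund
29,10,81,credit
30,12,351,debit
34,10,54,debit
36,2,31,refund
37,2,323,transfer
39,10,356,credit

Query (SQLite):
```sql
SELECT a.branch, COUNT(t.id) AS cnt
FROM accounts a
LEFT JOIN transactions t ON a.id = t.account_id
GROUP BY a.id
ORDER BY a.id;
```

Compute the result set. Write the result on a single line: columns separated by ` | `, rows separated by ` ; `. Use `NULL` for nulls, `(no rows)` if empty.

Quito | 4 ; Nairobi | 3 ; Quito | 1 ; Nairobi | 4 ; Nairobi | 1

LEFT JOIN keeps every accounts row; unmatched ones get NULL for transactions columns.
Group by accounts.id and compute COUNT(t.id). COUNT(col) of an all-NULL group is 0.
  1: ids {1, 11, 12, 17} → COUNT(t.id)=4
  2: ids {10, 36, 37} → COUNT(t.id)=3
  7: ids {22} → COUNT(t.id)=1
  10: ids {28, 29, 34, 39} → COUNT(t.id)=4
  12: ids {30} → COUNT(t.id)=1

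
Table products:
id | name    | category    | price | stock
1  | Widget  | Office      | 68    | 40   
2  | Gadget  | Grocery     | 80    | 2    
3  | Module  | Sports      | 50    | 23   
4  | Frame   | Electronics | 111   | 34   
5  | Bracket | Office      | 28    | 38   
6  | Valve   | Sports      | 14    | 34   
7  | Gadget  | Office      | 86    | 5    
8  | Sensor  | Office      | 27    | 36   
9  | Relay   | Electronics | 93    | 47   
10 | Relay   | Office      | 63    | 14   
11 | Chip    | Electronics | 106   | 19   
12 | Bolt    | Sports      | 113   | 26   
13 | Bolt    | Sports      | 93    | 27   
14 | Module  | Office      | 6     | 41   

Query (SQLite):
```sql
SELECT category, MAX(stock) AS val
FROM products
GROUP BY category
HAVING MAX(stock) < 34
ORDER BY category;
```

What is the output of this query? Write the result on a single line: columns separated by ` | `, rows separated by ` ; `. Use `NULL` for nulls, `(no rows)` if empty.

Grocery | 2

Partition products by category; compute MAX(stock) within each group.
HAVING: keep groups where MAX(stock) < 34.
  Electronics: ids {4, 9, 11} → MAX(stock)=47
  Grocery: ids {2} → MAX(stock)=2
  Office: ids {1, 5, 7, 8, 10, 14} → MAX(stock)=41
  Sports: ids {3, 6, 12, 13} → MAX(stock)=34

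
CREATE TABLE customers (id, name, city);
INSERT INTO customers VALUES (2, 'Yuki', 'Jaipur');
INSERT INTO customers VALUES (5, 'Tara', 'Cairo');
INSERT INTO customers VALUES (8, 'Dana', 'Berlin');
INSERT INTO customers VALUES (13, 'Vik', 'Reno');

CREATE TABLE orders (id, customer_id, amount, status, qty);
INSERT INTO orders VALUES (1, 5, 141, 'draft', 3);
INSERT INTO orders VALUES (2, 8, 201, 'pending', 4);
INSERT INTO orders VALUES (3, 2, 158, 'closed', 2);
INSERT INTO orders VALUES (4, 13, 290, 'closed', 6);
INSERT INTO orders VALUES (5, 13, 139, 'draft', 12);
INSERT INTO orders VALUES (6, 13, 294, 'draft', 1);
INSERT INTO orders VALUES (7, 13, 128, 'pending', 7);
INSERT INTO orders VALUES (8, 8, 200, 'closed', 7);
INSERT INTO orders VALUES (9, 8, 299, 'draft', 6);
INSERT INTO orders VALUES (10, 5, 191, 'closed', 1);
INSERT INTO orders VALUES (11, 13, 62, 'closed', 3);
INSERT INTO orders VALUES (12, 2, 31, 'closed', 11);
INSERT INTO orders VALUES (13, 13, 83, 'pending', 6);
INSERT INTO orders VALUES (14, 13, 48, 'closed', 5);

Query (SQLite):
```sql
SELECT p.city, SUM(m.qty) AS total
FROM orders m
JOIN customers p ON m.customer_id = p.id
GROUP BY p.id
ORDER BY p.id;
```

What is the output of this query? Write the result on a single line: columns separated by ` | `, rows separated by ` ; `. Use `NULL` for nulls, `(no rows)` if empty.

Join each orders row to its customers via customer_id.
Group joined rows by customers.id; compute SUM(m.qty) per group.
  2: ids {3, 12} → SUM(m.qty)=13
  5: ids {1, 10} → SUM(m.qty)=4
  8: ids {2, 8, 9} → SUM(m.qty)=17
  13: ids {4, 5, 6, 7, 11, 13, 14} → SUM(m.qty)=40

Jaipur | 13 ; Cairo | 4 ; Berlin | 17 ; Reno | 40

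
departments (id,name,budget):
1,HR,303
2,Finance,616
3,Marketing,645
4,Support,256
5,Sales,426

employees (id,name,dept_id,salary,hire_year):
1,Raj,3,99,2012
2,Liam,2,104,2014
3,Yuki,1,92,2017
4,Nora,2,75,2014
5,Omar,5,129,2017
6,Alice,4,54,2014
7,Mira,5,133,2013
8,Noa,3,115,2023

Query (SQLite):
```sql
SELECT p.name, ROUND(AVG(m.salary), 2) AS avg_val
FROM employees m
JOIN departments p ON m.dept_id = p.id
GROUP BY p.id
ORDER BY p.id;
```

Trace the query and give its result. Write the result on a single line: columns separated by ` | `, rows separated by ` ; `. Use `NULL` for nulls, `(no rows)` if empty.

HR | 92 ; Finance | 89.5 ; Marketing | 107 ; Support | 54 ; Sales | 131

Join each employees row to its departments via dept_id.
Group joined rows by departments.id; compute ROUND(AVG(m.salary), 2) per group.
  1: ids {3} → ROUND(AVG(m.salary), 2)=92
  2: ids {2, 4} → ROUND(AVG(m.salary), 2)=89.5
  3: ids {1, 8} → ROUND(AVG(m.salary), 2)=107
  4: ids {6} → ROUND(AVG(m.salary), 2)=54
  5: ids {5, 7} → ROUND(AVG(m.salary), 2)=131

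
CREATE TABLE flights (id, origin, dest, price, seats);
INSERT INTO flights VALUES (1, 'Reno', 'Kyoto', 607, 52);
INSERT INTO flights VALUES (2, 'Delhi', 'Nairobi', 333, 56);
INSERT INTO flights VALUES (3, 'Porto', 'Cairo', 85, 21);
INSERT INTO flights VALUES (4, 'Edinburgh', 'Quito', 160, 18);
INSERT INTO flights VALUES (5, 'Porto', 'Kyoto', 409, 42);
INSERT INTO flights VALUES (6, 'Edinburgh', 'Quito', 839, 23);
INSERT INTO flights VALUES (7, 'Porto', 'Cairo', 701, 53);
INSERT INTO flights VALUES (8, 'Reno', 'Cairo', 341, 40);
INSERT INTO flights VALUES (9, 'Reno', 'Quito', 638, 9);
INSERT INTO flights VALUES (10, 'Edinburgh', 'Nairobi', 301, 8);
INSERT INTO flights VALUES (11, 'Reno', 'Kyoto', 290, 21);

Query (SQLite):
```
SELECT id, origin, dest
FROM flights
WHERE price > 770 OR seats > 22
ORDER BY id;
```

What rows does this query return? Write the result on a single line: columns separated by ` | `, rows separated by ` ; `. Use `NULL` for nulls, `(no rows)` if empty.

price > 770: ids {6}
seats > 22: ids {1, 2, 5, 6, 7, 8}
Combine with OR.

1 | Reno | Kyoto ; 2 | Delhi | Nairobi ; 5 | Porto | Kyoto ; 6 | Edinburgh | Quito ; 7 | Porto | Cairo ; 8 | Reno | Cairo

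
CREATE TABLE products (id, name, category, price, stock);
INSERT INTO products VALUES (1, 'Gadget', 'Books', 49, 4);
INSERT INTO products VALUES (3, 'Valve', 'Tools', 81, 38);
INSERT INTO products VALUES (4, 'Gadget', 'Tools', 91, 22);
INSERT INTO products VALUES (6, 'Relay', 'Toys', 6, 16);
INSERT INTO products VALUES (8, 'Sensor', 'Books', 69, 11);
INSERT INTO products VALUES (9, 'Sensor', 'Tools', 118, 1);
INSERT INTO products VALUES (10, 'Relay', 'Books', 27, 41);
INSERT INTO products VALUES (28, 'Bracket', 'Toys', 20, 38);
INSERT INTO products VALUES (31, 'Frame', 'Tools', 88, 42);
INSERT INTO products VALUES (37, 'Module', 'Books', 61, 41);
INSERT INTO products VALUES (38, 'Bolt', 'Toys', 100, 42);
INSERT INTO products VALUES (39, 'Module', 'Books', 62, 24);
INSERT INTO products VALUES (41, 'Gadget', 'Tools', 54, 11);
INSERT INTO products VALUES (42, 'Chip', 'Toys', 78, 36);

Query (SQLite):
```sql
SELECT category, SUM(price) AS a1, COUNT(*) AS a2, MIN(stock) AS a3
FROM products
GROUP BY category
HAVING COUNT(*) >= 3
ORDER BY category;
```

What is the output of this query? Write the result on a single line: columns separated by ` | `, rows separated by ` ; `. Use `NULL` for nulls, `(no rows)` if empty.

Books | 268 | 5 | 4 ; Tools | 432 | 5 | 1 ; Toys | 204 | 4 | 16

Group products by category.
Per group compute: SUM(price), COUNT(*), MIN(stock).
HAVING: drop groups with fewer than 3 rows.
  Books: ids {1, 8, 10, 37, 39} → SUM(price)=268, COUNT(*)=5, MIN(stock)=4
  Tools: ids {3, 4, 9, 31, 41} → SUM(price)=432, COUNT(*)=5, MIN(stock)=1
  Toys: ids {6, 28, 38, 42} → SUM(price)=204, COUNT(*)=4, MIN(stock)=16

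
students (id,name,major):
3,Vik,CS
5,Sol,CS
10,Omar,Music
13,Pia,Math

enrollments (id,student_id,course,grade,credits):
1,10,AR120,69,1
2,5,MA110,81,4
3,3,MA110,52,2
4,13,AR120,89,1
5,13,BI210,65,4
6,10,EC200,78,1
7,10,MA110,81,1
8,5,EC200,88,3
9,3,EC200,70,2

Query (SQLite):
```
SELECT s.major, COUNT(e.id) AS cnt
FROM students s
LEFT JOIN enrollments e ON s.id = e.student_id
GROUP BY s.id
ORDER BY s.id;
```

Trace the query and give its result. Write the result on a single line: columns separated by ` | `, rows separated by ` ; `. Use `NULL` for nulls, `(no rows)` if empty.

LEFT JOIN keeps every students row; unmatched ones get NULL for enrollments columns.
Group by students.id and compute COUNT(e.id). COUNT(col) of an all-NULL group is 0.
  3: ids {3, 9} → COUNT(e.id)=2
  5: ids {2, 8} → COUNT(e.id)=2
  10: ids {1, 6, 7} → COUNT(e.id)=3
  13: ids {4, 5} → COUNT(e.id)=2

CS | 2 ; CS | 2 ; Music | 3 ; Math | 2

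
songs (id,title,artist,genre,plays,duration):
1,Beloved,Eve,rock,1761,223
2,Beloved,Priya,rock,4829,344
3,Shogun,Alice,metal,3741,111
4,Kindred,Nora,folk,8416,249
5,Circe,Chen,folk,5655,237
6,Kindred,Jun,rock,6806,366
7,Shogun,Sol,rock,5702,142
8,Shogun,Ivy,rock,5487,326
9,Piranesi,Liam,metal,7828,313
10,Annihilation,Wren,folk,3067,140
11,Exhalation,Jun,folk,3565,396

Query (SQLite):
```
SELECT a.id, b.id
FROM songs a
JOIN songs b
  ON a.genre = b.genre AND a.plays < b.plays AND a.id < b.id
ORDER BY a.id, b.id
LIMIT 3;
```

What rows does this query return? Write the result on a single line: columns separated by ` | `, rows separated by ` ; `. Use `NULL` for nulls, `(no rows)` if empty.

Pairs (a,b) with same genre, a.plays < b.plays, a.id < b.id.
genre groups: folk:{4,5,10,11} metal:{3,9} rock:{1,2,6,7,8}
Ordered by (a.id, b.id); first 3.

1 | 2 ; 1 | 6 ; 1 | 7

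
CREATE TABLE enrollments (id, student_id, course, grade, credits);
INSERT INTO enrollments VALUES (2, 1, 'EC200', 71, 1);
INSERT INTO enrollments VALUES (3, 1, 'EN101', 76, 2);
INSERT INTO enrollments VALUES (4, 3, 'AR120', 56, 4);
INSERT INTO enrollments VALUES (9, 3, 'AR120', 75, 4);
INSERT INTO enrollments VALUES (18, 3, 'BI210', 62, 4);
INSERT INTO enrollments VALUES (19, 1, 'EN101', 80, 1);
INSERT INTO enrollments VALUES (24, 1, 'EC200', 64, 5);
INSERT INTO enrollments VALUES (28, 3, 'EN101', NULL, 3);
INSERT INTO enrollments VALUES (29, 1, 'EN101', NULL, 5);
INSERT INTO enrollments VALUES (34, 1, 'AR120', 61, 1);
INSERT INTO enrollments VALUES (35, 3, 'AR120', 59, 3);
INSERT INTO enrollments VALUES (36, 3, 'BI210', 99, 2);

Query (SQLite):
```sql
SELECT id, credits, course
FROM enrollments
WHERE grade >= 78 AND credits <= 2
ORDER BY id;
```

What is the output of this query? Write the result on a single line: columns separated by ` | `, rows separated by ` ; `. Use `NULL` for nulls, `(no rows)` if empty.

grade >= 78: ids {19, 36}
credits <= 2: ids {2, 3, 19, 34, 36}
Combine with AND.

19 | 1 | EN101 ; 36 | 2 | BI210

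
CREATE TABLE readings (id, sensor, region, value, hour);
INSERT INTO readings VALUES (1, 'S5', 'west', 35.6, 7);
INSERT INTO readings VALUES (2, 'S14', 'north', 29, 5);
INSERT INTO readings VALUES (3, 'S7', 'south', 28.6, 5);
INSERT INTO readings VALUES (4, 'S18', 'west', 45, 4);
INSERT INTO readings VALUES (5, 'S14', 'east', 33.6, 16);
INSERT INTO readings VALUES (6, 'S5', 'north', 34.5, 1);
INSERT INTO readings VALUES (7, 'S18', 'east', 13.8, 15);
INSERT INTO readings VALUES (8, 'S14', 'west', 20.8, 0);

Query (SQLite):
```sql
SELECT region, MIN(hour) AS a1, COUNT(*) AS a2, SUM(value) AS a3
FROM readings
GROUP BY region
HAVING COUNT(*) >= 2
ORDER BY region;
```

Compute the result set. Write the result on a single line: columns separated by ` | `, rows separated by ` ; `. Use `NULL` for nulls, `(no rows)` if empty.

Group readings by region.
Per group compute: MIN(hour), COUNT(*), SUM(value).
HAVING: drop groups with fewer than 2 rows.
  east: ids {5, 7} → MIN(hour)=15, COUNT(*)=2, SUM(value)=47.4
  north: ids {2, 6} → MIN(hour)=1, COUNT(*)=2, SUM(value)=63.5
  south: ids {3} → MIN(hour)=5, COUNT(*)=1, SUM(value)=28.6
  west: ids {1, 4, 8} → MIN(hour)=0, COUNT(*)=3, SUM(value)=101.4

east | 15 | 2 | 47.4 ; north | 1 | 2 | 63.5 ; west | 0 | 3 | 101.4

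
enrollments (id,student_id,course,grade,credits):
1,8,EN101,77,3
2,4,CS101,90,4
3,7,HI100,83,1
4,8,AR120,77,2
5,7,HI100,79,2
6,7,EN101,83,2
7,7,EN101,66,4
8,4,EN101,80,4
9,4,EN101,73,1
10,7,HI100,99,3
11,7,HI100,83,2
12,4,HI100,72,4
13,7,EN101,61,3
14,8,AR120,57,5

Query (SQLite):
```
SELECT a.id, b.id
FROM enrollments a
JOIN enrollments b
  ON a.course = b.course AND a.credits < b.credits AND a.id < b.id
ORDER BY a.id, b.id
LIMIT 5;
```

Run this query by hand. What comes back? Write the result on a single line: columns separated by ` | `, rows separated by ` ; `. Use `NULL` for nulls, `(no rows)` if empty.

Pairs (a,b) with same course, a.credits < b.credits, a.id < b.id.
course groups: AR120:{4,14} CS101:{2} EN101:{1,6,7,8,9,13} HI100:{3,5,10,11,12}
Ordered by (a.id, b.id); first 5.

1 | 7 ; 1 | 8 ; 3 | 5 ; 3 | 10 ; 3 | 11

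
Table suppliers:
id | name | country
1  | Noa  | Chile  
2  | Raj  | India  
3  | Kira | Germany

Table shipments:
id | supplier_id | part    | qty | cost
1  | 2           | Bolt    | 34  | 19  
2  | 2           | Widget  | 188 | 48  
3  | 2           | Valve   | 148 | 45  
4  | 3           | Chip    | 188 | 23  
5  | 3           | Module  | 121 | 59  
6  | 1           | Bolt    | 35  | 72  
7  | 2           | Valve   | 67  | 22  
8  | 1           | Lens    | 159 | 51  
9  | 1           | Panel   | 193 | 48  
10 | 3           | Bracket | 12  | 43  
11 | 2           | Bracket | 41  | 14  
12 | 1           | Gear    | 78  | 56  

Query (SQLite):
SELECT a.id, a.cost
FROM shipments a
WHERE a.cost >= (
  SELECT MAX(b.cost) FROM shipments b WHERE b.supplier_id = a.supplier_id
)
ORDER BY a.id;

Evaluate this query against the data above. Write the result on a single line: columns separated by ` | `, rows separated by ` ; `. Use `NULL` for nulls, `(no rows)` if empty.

2 | 48 ; 5 | 59 ; 6 | 72

For each shipments row a, compute MAX(cost) over rows sharing a.supplier_id.
Keep row a if a.cost >= that per-group MAX.
  supplier_id=1: MAX(cost) = 72
  supplier_id=2: MAX(cost) = 48
  supplier_id=3: MAX(cost) = 59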